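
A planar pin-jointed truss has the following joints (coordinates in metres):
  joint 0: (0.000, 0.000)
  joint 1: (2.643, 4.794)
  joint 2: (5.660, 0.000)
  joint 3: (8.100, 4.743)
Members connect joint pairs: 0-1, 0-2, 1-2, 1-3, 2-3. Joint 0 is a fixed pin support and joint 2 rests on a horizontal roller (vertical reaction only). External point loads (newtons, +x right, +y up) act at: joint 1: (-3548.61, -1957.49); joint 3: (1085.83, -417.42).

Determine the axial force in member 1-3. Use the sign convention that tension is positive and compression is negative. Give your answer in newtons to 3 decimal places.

1294.402

N=4 nodes, M=5 members, R=3 reactions → 2N=8, M+R=8
member 0 (0-1): L=5.4743, (cx,cy)=(0.4828,0.8757)
member 1 (0-2): L=5.6600, (cx,cy)=(1.0000,0.0000)
member 2 (1-2): L=5.6643, (cx,cy)=(0.5326,-0.8463)
member 3 (1-3): L=5.4572, (cx,cy)=(1.0000,-0.0093)
member 4 (2-3): L=5.3338, (cx,cy)=(0.4575,0.8892)
solve A·x = −loads:
  F[0-1] = -3379.1488 N (compression)
  F[0-2] = -831.3200 N (compression)
  F[1-2] = +1169.2990 N (tension)
  F[1-3] = +1294.4020 N (tension)
  F[2-3] = -455.8132 N (compression)
  Rx@0 = +2462.7800 N
  Ry@0 = +2959.2203 N
  Ry@2 = -584.3103 N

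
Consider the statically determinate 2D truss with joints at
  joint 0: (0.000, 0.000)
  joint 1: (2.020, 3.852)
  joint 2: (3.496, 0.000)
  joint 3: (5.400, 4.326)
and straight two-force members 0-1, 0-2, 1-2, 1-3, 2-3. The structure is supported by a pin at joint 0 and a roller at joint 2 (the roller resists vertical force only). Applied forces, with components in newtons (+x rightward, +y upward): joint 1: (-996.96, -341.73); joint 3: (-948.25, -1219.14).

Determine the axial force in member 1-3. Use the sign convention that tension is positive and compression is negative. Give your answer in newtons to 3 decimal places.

N=4 nodes, M=5 members, R=3 reactions → 2N=8, M+R=8
member 0 (0-1): L=4.3495, (cx,cy)=(0.4644,0.8856)
member 1 (0-2): L=3.4960, (cx,cy)=(1.0000,0.0000)
member 2 (1-2): L=4.1251, (cx,cy)=(0.3578,-0.9338)
member 3 (1-3): L=3.4131, (cx,cy)=(0.9903,0.1389)
member 4 (2-3): L=4.7265, (cx,cy)=(0.4028,0.9153)
solve A·x = −loads:
  F[0-1] = -1978.4721 N (compression)
  F[0-2] = -1026.3694 N (compression)
  F[1-2] = +1444.5428 N (tension)
  F[1-3] = -443.0446 N (compression)
  F[2-3] = -1264.7735 N (compression)
  Rx@0 = +1945.2100 N
  Ry@0 = +1752.1654 N
  Ry@2 = -191.2954 N

-443.045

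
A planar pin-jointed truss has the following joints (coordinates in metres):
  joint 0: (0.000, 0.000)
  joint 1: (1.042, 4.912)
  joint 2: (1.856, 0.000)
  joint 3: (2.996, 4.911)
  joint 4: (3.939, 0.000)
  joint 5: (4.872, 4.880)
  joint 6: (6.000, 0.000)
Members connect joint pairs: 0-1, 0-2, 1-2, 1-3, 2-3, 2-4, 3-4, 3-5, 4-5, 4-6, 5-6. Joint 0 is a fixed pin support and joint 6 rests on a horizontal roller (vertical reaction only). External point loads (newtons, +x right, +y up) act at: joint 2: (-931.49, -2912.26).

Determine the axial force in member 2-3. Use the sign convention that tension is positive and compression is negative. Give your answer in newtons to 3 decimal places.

N=7 nodes, M=11 members, R=3 reactions → 2N=14, M+R=14
member 0 (0-1): L=5.0213, (cx,cy)=(0.2075,0.9782)
member 1 (0-2): L=1.8560, (cx,cy)=(1.0000,0.0000)
member 2 (1-2): L=4.9790, (cx,cy)=(0.1635,-0.9865)
member 3 (1-3): L=1.9540, (cx,cy)=(1.0000,-0.0005)
member 4 (2-3): L=5.0416, (cx,cy)=(0.2261,0.9741)
member 5 (2-4): L=2.0830, (cx,cy)=(1.0000,0.0000)
member 6 (3-4): L=5.0007, (cx,cy)=(0.1886,-0.9821)
member 7 (3-5): L=1.8763, (cx,cy)=(0.9999,-0.0165)
member 8 (4-5): L=4.9684, (cx,cy)=(0.1878,0.9822)
member 9 (4-6): L=2.0610, (cx,cy)=(1.0000,0.0000)
member 10 (5-6): L=5.0087, (cx,cy)=(0.2252,-0.9743)
solve A·x = −loads:
  F[0-1] = -2056.1601 N (compression)
  F[0-2] = -504.8044 N (compression)
  F[1-2] = +2039.2267 N (tension)
  F[1-3] = -760.0727 N (compression)
  F[2-3] = +924.4128 N (tension)
  F[2-4] = +551.0447 N (tension)
  F[3-4] = -910.9348 N (compression)
  F[3-5] = -379.3188 N (compression)
  F[4-5] = +910.7952 N (tension)
  F[4-6] = +208.2314 N (tension)
  F[5-6] = -924.6120 N (compression)
  Rx@0 = +931.4900 N
  Ry@0 = +2011.4009 N
  Ry@6 = +900.8591 N

924.413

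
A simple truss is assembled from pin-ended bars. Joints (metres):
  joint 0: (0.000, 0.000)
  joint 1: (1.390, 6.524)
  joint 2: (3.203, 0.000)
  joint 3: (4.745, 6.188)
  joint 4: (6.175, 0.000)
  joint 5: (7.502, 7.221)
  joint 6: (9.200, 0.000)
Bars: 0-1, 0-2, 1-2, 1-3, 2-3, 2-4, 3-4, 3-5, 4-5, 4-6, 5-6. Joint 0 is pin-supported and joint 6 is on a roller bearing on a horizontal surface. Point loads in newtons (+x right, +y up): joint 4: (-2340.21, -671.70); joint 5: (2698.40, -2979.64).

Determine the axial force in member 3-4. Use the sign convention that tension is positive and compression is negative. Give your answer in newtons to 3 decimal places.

N=7 nodes, M=11 members, R=3 reactions → 2N=14, M+R=14
member 0 (0-1): L=6.6704, (cx,cy)=(0.2084,0.9780)
member 1 (0-2): L=3.2030, (cx,cy)=(1.0000,0.0000)
member 2 (1-2): L=6.7712, (cx,cy)=(0.2678,-0.9635)
member 3 (1-3): L=3.3718, (cx,cy)=(0.9950,-0.0997)
member 4 (2-3): L=6.3772, (cx,cy)=(0.2418,0.9703)
member 5 (2-4): L=2.9720, (cx,cy)=(1.0000,0.0000)
member 6 (3-4): L=6.3511, (cx,cy)=(0.2252,-0.9743)
member 7 (3-5): L=2.9442, (cx,cy)=(0.9364,0.3509)
member 8 (4-5): L=7.3419, (cx,cy)=(0.1807,0.9835)
member 9 (4-6): L=3.0250, (cx,cy)=(1.0000,0.0000)
member 10 (5-6): L=7.4180, (cx,cy)=(0.2289,-0.9734)
solve A·x = −loads:
  F[0-1] = +1377.3922 N (tension)
  F[0-2] = +71.1659 N (tension)
  F[1-2] = -1468.9220 N (compression)
  F[1-3] = +683.7320 N (tension)
  F[2-3] = +1458.5698 N (tension)
  F[2-4] = -674.8174 N (compression)
  F[3-4] = -906.8843 N (compression)
  F[3-5] = +1321.1925 N (tension)
  F[4-5] = +1581.3416 N (tension)
  F[4-6] = +1175.3835 N (tension)
  F[5-6] = -5134.8299 N (compression)
  Rx@0 = -358.1900 N
  Ry@0 = -1347.1549 N
  Ry@6 = +4998.4949 N

-906.884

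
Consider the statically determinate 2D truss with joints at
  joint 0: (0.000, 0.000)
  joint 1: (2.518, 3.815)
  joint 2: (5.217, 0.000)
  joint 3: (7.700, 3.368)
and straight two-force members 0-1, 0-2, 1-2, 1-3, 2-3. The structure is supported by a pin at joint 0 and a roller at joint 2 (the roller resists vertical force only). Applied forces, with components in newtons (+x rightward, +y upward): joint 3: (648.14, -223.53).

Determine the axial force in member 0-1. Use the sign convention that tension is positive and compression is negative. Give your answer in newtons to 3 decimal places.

628.823

N=4 nodes, M=5 members, R=3 reactions → 2N=8, M+R=8
member 0 (0-1): L=4.5711, (cx,cy)=(0.5509,0.8346)
member 1 (0-2): L=5.2170, (cx,cy)=(1.0000,0.0000)
member 2 (1-2): L=4.6732, (cx,cy)=(0.5775,-0.8164)
member 3 (1-3): L=5.2012, (cx,cy)=(0.9963,-0.0859)
member 4 (2-3): L=4.1843, (cx,cy)=(0.5934,0.8049)
solve A·x = −loads:
  F[0-1] = +628.8228 N (tension)
  F[0-2] = +301.7483 N (tension)
  F[1-2] = -723.6373 N (compression)
  F[1-3] = +767.1655 N (tension)
  F[2-3] = -195.7982 N (compression)
  Rx@0 = -648.1400 N
  Ry@0 = -524.8151 N
  Ry@2 = +748.3451 N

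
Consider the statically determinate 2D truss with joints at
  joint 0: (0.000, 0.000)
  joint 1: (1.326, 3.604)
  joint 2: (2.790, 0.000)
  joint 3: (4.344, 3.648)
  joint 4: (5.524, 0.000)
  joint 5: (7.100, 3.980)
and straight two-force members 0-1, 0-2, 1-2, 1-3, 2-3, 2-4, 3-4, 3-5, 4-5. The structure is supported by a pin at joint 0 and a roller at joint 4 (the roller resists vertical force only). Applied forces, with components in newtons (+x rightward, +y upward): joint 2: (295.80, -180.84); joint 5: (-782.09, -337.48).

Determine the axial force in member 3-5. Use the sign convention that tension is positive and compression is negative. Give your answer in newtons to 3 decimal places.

-685.859

N=6 nodes, M=9 members, R=3 reactions → 2N=12, M+R=12
member 0 (0-1): L=3.8402, (cx,cy)=(0.3453,0.9385)
member 1 (0-2): L=2.7900, (cx,cy)=(1.0000,0.0000)
member 2 (1-2): L=3.8900, (cx,cy)=(0.3763,-0.9265)
member 3 (1-3): L=3.0183, (cx,cy)=(0.9999,0.0146)
member 4 (2-3): L=3.9652, (cx,cy)=(0.3919,0.9200)
member 5 (2-4): L=2.7340, (cx,cy)=(1.0000,0.0000)
member 6 (3-4): L=3.8341, (cx,cy)=(0.3078,-0.9515)
member 7 (3-5): L=2.7759, (cx,cy)=(0.9928,0.1196)
member 8 (4-5): L=4.2807, (cx,cy)=(0.3682,0.9298)
solve A·x = −loads:
  F[0-1] = -593.1950 N (compression)
  F[0-2] = -281.4627 N (compression)
  F[1-2] = +594.1468 N (tension)
  F[1-3] = -428.4796 N (compression)
  F[2-3] = -401.7634 N (compression)
  F[2-4] = -196.2010 N (compression)
  F[3-4] = +308.8313 N (tension)
  F[3-5] = -685.8594 N (compression)
  F[4-5] = -274.7498 N (compression)
  Rx@0 = +486.2900 N
  Ry@0 = +556.7100 N
  Ry@4 = -38.3900 N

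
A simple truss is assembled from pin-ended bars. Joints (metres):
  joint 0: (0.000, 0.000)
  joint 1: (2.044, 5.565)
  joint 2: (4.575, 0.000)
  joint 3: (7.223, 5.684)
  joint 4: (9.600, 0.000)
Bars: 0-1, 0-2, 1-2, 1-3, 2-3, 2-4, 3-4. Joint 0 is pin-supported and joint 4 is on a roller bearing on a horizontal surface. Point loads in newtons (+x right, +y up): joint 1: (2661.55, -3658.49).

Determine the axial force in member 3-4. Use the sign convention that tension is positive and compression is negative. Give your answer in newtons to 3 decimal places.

N=5 nodes, M=7 members, R=3 reactions → 2N=10, M+R=10
member 0 (0-1): L=5.9285, (cx,cy)=(0.3448,0.9387)
member 1 (0-2): L=4.5750, (cx,cy)=(1.0000,0.0000)
member 2 (1-2): L=6.1135, (cx,cy)=(0.4140,-0.9103)
member 3 (1-3): L=5.1804, (cx,cy)=(0.9997,0.0230)
member 4 (2-3): L=6.2705, (cx,cy)=(0.4223,0.9065)
member 5 (2-4): L=5.0250, (cx,cy)=(1.0000,0.0000)
member 6 (3-4): L=6.1610, (cx,cy)=(0.3858,-0.9226)
solve A·x = −loads:
  F[0-1] = -1423.9801 N (compression)
  F[0-2] = +3152.5027 N (tension)
  F[1-2] = -2603.0490 N (compression)
  F[1-3] = -2075.3878 N (compression)
  F[2-3] = +2614.0097 N (tension)
  F[2-4] = +970.9655 N (tension)
  F[3-4] = -2516.6696 N (compression)
  Rx@0 = -2661.5500 N
  Ry@0 = +1336.6692 N
  Ry@4 = +2321.8208 N

-2516.670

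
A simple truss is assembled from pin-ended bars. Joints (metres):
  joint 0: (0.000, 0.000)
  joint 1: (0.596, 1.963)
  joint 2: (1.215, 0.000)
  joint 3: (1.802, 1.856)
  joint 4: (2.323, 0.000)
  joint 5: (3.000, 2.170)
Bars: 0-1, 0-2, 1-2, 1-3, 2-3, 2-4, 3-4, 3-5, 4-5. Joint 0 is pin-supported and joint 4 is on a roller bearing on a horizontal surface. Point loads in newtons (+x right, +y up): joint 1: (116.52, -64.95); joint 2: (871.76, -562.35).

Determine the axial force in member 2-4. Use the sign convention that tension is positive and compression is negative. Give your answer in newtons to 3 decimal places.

114.882

N=6 nodes, M=9 members, R=3 reactions → 2N=12, M+R=12
member 0 (0-1): L=2.0515, (cx,cy)=(0.2905,0.9569)
member 1 (0-2): L=1.2150, (cx,cy)=(1.0000,0.0000)
member 2 (1-2): L=2.0583, (cx,cy)=(0.3007,-0.9537)
member 3 (1-3): L=1.2107, (cx,cy)=(0.9961,-0.0884)
member 4 (2-3): L=1.9466, (cx,cy)=(0.3015,0.9535)
member 5 (2-4): L=1.1080, (cx,cy)=(1.0000,0.0000)
member 6 (3-4): L=1.9277, (cx,cy)=(0.2703,-0.9628)
member 7 (3-5): L=1.2385, (cx,cy)=(0.9673,0.2535)
member 8 (4-5): L=2.2732, (cx,cy)=(0.2978,0.9546)
solve A·x = −loads:
  F[0-1] = -227.8759 N (compression)
  F[0-2] = +1054.4828 N (tension)
  F[1-2] = +182.6368 N (tension)
  F[1-3] = -238.5818 N (compression)
  F[2-3] = +407.1191 N (tension)
  F[2-4] = +114.8818 N (tension)
  F[3-4] = -425.0714 N (compression)
  F[3-5] = +0.0000 N (tension)
  F[4-5] = -0.0000 N (compression)
  Rx@0 = -988.2800 N
  Ry@0 = +218.0472 N
  Ry@4 = +409.2528 N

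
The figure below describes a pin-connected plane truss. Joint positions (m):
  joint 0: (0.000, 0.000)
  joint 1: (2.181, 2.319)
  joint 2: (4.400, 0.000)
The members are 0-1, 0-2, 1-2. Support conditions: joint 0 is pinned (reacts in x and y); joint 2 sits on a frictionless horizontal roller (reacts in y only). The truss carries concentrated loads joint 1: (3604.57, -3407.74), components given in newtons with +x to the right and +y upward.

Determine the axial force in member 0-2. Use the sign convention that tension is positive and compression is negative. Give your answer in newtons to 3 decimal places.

N=3 nodes, M=3 members, R=3 reactions → 2N=6, M+R=6
member 0 (0-1): L=3.1835, (cx,cy)=(0.6851,0.7284)
member 1 (0-2): L=4.4000, (cx,cy)=(1.0000,0.0000)
member 2 (1-2): L=3.2096, (cx,cy)=(0.6914,-0.7225)
solve A·x = −loads:
  F[0-1] = +248.7298 N (tension)
  F[0-2] = +3434.1652 N (tension)
  F[1-2] = -4967.2817 N (compression)
  Rx@0 = -3604.5700 N
  Ry@0 = -181.1870 N
  Ry@2 = +3588.9270 N

3434.165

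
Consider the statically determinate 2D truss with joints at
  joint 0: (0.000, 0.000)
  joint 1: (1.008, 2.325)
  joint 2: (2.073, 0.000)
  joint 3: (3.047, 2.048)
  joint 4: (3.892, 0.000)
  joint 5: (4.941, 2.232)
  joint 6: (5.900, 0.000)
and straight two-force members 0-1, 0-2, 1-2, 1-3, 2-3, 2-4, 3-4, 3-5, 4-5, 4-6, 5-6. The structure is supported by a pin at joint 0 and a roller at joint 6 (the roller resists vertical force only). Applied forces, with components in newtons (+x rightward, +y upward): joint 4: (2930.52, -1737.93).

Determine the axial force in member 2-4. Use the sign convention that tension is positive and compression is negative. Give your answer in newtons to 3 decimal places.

3810.528

N=7 nodes, M=11 members, R=3 reactions → 2N=14, M+R=14
member 0 (0-1): L=2.5341, (cx,cy)=(0.3978,0.9175)
member 1 (0-2): L=2.0730, (cx,cy)=(1.0000,0.0000)
member 2 (1-2): L=2.5573, (cx,cy)=(0.4165,-0.9092)
member 3 (1-3): L=2.0577, (cx,cy)=(0.9909,-0.1346)
member 4 (2-3): L=2.2678, (cx,cy)=(0.4295,0.9031)
member 5 (2-4): L=1.8190, (cx,cy)=(1.0000,0.0000)
member 6 (3-4): L=2.2155, (cx,cy)=(0.3814,-0.9244)
member 7 (3-5): L=1.9029, (cx,cy)=(0.9953,0.0967)
member 8 (4-5): L=2.4662, (cx,cy)=(0.4253,0.9050)
member 9 (4-6): L=2.0080, (cx,cy)=(1.0000,0.0000)
member 10 (5-6): L=2.4293, (cx,cy)=(0.3948,-0.9188)
solve A·x = −loads:
  F[0-1] = -644.6822 N (compression)
  F[0-2] = +3186.9575 N (tension)
  F[1-2] = +734.6187 N (tension)
  F[1-3] = -567.5372 N (compression)
  F[2-3] = -739.5687 N (compression)
  F[2-4] = +3810.5277 N (tension)
  F[3-4] = +526.2762 N (tension)
  F[3-5] = -1085.8216 N (compression)
  F[4-5] = +1382.7573 N (tension)
  F[4-6] = +492.5808 N (tension)
  F[5-6] = -1247.7865 N (compression)
  Rx@0 = -2930.5200 N
  Ry@0 = +591.4853 N
  Ry@6 = +1146.4447 N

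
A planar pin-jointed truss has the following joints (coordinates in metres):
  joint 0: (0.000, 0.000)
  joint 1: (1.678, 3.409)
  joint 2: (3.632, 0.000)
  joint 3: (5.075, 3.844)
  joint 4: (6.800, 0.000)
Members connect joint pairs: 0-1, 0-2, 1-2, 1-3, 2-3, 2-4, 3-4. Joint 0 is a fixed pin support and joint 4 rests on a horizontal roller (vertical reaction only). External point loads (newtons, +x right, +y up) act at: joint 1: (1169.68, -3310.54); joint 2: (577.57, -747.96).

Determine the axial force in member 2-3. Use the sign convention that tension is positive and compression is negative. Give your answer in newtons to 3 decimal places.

2139.136

N=5 nodes, M=7 members, R=3 reactions → 2N=10, M+R=10
member 0 (0-1): L=3.7996, (cx,cy)=(0.4416,0.8972)
member 1 (0-2): L=3.6320, (cx,cy)=(1.0000,0.0000)
member 2 (1-2): L=3.9293, (cx,cy)=(0.4973,-0.8676)
member 3 (1-3): L=3.4247, (cx,cy)=(0.9919,0.1270)
member 4 (2-3): L=4.1059, (cx,cy)=(0.3514,0.9362)
member 5 (2-4): L=3.1680, (cx,cy)=(1.0000,0.0000)
member 6 (3-4): L=4.2133, (cx,cy)=(0.4094,-0.9123)
solve A·x = −loads:
  F[0-1] = -2514.1439 N (compression)
  F[0-2] = +2857.5597 N (tension)
  F[1-2] = -1446.2198 N (compression)
  F[1-3] = -1573.5445 N (compression)
  F[2-3] = +2139.1356 N (tension)
  F[2-4] = +809.0139 N (tension)
  F[3-4] = -1976.0141 N (compression)
  Rx@0 = -1747.2500 N
  Ry@0 = +2255.6888 N
  Ry@4 = +1802.8112 N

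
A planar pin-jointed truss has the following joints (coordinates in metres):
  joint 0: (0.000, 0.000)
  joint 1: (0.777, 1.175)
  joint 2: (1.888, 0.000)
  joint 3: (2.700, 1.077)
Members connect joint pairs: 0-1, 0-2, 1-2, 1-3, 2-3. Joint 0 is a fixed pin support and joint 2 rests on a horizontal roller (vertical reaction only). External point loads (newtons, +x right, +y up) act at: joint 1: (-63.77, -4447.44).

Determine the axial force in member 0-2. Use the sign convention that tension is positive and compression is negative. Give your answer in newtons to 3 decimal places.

N=4 nodes, M=5 members, R=3 reactions → 2N=8, M+R=8
member 0 (0-1): L=1.4087, (cx,cy)=(0.5516,0.8341)
member 1 (0-2): L=1.8880, (cx,cy)=(1.0000,0.0000)
member 2 (1-2): L=1.6171, (cx,cy)=(0.6870,-0.7266)
member 3 (1-3): L=1.9255, (cx,cy)=(0.9987,-0.0509)
member 4 (2-3): L=1.3488, (cx,cy)=(0.6020,0.7985)
solve A·x = −loads:
  F[0-1] = -3185.1532 N (compression)
  F[0-2] = +1693.1087 N (tension)
  F[1-2] = -2464.3486 N (compression)
  F[1-3] = -0.0000 N (tension)
  F[2-3] = +0.0000 N (tension)
  Rx@0 = +63.7700 N
  Ry@0 = +2656.7985 N
  Ry@2 = +1790.6415 N

1693.109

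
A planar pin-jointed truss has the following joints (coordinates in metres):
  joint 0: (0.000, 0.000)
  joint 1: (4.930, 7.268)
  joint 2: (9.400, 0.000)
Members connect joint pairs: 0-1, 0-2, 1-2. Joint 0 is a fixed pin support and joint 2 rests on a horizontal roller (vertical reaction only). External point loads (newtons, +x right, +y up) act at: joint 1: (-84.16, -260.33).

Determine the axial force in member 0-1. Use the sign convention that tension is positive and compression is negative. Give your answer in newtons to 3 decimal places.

N=3 nodes, M=3 members, R=3 reactions → 2N=6, M+R=6
member 0 (0-1): L=8.7823, (cx,cy)=(0.5614,0.8276)
member 1 (0-2): L=9.4000, (cx,cy)=(1.0000,0.0000)
member 2 (1-2): L=8.5326, (cx,cy)=(0.5239,-0.8518)
solve A·x = −loads:
  F[0-1] = -228.2177 N (compression)
  F[0-2] = +43.9515 N (tension)
  F[1-2] = -83.8969 N (compression)
  Rx@0 = +84.1600 N
  Ry@0 = +188.8670 N
  Ry@2 = +71.4630 N

-228.218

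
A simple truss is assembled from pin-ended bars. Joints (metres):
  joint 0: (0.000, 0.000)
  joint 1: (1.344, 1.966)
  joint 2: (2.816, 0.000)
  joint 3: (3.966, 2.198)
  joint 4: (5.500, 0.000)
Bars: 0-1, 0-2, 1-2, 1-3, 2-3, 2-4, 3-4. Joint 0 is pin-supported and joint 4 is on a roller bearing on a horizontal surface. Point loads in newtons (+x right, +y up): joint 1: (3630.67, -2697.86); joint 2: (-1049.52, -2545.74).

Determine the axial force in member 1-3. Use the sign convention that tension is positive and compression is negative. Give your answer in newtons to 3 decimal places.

N=5 nodes, M=7 members, R=3 reactions → 2N=10, M+R=10
member 0 (0-1): L=2.3815, (cx,cy)=(0.5644,0.8255)
member 1 (0-2): L=2.8160, (cx,cy)=(1.0000,0.0000)
member 2 (1-2): L=2.4560, (cx,cy)=(0.5993,-0.8005)
member 3 (1-3): L=2.6322, (cx,cy)=(0.9961,0.0881)
member 4 (2-3): L=2.4807, (cx,cy)=(0.4636,0.8861)
member 5 (2-4): L=2.6840, (cx,cy)=(1.0000,0.0000)
member 6 (3-4): L=2.6804, (cx,cy)=(0.5723,-0.8200)
solve A·x = −loads:
  F[0-1] = -2402.2309 N (compression)
  F[0-2] = +3936.8555 N (tension)
  F[1-2] = -1354.3235 N (compression)
  F[1-3] = -4190.9740 N (compression)
  F[2-3] = +4096.6655 N (tension)
  F[2-4] = +2275.5105 N (tension)
  F[3-4] = -3976.0106 N (compression)
  Rx@0 = -2581.1500 N
  Ry@0 = +1983.1227 N
  Ry@4 = +3260.4773 N

-4190.974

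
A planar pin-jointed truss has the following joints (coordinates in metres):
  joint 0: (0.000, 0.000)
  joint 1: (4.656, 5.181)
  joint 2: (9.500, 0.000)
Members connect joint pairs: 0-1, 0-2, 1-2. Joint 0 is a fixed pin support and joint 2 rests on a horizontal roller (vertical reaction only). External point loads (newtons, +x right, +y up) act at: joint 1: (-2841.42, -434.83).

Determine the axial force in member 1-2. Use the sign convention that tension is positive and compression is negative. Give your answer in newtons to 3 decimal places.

1829.670

N=3 nodes, M=3 members, R=3 reactions → 2N=6, M+R=6
member 0 (0-1): L=6.9657, (cx,cy)=(0.6684,0.7438)
member 1 (0-2): L=9.5000, (cx,cy)=(1.0000,0.0000)
member 2 (1-2): L=7.0927, (cx,cy)=(0.6830,-0.7305)
solve A·x = −loads:
  F[0-1] = -2381.5144 N (compression)
  F[0-2] = -1249.5746 N (compression)
  F[1-2] = +1829.6697 N (tension)
  Rx@0 = +2841.4200 N
  Ry@0 = +1771.3383 N
  Ry@2 = -1336.5083 N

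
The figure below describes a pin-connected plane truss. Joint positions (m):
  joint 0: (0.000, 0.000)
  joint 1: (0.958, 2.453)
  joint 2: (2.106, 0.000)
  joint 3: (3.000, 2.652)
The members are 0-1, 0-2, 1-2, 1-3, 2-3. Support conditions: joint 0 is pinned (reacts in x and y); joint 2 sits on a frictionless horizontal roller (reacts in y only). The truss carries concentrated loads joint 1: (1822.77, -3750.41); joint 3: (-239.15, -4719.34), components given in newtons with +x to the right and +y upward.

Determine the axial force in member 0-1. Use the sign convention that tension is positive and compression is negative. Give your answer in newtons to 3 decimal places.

1911.934

N=4 nodes, M=5 members, R=3 reactions → 2N=8, M+R=8
member 0 (0-1): L=2.6334, (cx,cy)=(0.3638,0.9315)
member 1 (0-2): L=2.1060, (cx,cy)=(1.0000,0.0000)
member 2 (1-2): L=2.7083, (cx,cy)=(0.4239,-0.9057)
member 3 (1-3): L=2.0517, (cx,cy)=(0.9953,0.0970)
member 4 (2-3): L=2.7986, (cx,cy)=(0.3194,0.9476)
solve A·x = −loads:
  F[0-1] = +1911.9336 N (tension)
  F[0-2] = +888.0899 N (tension)
  F[1-2] = -5956.7350 N (compression)
  F[1-3] = +1404.2964 N (tension)
  F[2-3] = -5124.0166 N (compression)
  Rx@0 = -1583.6200 N
  Ry@0 = -1780.9346 N
  Ry@2 = +10250.6846 N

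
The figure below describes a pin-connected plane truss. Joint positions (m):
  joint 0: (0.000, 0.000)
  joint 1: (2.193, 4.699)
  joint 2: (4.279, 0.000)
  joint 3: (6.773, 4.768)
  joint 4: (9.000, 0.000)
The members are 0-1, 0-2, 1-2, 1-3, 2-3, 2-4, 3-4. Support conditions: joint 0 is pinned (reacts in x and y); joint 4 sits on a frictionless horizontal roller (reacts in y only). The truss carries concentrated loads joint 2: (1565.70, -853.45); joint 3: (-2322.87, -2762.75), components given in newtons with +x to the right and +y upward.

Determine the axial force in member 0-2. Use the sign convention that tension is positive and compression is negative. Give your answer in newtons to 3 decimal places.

N=5 nodes, M=7 members, R=3 reactions → 2N=10, M+R=10
member 0 (0-1): L=5.1855, (cx,cy)=(0.4229,0.9062)
member 1 (0-2): L=4.2790, (cx,cy)=(1.0000,0.0000)
member 2 (1-2): L=5.1412, (cx,cy)=(0.4057,-0.9140)
member 3 (1-3): L=4.5805, (cx,cy)=(0.9999,0.0151)
member 4 (2-3): L=5.3809, (cx,cy)=(0.4635,0.8861)
member 5 (2-4): L=4.7210, (cx,cy)=(1.0000,0.0000)
member 6 (3-4): L=5.2624, (cx,cy)=(0.4232,-0.9060)
solve A·x = −loads:
  F[0-1] = -2606.4706 N (compression)
  F[0-2] = +345.1235 N (tension)
  F[1-2] = +2548.9684 N (tension)
  F[1-3] = -2136.7580 N (compression)
  F[2-3] = -1666.0370 N (compression)
  F[2-4] = +585.8421 N (tension)
  F[3-4] = -1384.3570 N (compression)
  Rx@0 = +757.1700 N
  Ry@0 = +2361.9140 N
  Ry@4 = +1254.2860 N

345.124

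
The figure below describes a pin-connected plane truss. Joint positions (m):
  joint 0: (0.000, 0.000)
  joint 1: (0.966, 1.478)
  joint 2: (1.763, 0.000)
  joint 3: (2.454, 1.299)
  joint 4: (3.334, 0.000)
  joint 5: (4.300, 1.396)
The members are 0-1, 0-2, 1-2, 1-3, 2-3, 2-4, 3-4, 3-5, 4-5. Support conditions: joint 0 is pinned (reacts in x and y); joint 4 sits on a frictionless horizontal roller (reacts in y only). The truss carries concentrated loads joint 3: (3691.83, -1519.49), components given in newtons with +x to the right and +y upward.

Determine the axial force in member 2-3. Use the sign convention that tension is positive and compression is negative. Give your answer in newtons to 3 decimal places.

N=6 nodes, M=9 members, R=3 reactions → 2N=12, M+R=12
member 0 (0-1): L=1.7657, (cx,cy)=(0.5471,0.8371)
member 1 (0-2): L=1.7630, (cx,cy)=(1.0000,0.0000)
member 2 (1-2): L=1.6792, (cx,cy)=(0.4746,-0.8802)
member 3 (1-3): L=1.4987, (cx,cy)=(0.9928,-0.1194)
member 4 (2-3): L=1.4714, (cx,cy)=(0.4696,0.8829)
member 5 (2-4): L=1.5710, (cx,cy)=(1.0000,0.0000)
member 6 (3-4): L=1.5690, (cx,cy)=(0.5609,-0.8279)
member 7 (3-5): L=1.8485, (cx,cy)=(0.9986,0.0525)
member 8 (4-5): L=1.6976, (cx,cy)=(0.5690,0.8223)
solve A·x = −loads:
  F[0-1] = +1239.2680 N (tension)
  F[0-2] = +3013.8305 N (tension)
  F[1-2] = -1359.4098 N (compression)
  F[1-3] = +1332.7593 N (tension)
  F[2-3] = +1355.2889 N (tension)
  F[2-4] = +1732.1186 N (tension)
  F[3-4] = -3088.3139 N (compression)
  F[3-5] = +0.0000 N (tension)
  F[4-5] = -0.0000 N (compression)
  Rx@0 = -3691.8300 N
  Ry@0 = -1037.3533 N
  Ry@4 = +2556.8433 N

1355.289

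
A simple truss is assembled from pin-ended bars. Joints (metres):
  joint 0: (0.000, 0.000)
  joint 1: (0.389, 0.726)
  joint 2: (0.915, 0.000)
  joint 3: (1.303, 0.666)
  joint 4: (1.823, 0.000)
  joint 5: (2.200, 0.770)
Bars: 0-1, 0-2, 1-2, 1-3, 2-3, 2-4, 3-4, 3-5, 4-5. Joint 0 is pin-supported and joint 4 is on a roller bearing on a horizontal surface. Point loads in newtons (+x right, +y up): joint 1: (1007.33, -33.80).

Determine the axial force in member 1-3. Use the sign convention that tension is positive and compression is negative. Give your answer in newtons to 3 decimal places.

N=6 nodes, M=9 members, R=3 reactions → 2N=12, M+R=12
member 0 (0-1): L=0.8236, (cx,cy)=(0.4723,0.8814)
member 1 (0-2): L=0.9150, (cx,cy)=(1.0000,0.0000)
member 2 (1-2): L=0.8965, (cx,cy)=(0.5867,-0.8098)
member 3 (1-3): L=0.9160, (cx,cy)=(0.9979,-0.0655)
member 4 (2-3): L=0.7708, (cx,cy)=(0.5034,0.8641)
member 5 (2-4): L=0.9080, (cx,cy)=(1.0000,0.0000)
member 6 (3-4): L=0.8450, (cx,cy)=(0.6154,-0.7882)
member 7 (3-5): L=0.9030, (cx,cy)=(0.9933,0.1152)
member 8 (4-5): L=0.8573, (cx,cy)=(0.4397,0.8981)
solve A·x = −loads:
  F[0-1] = +424.9575 N (tension)
  F[0-2] = +806.6273 N (tension)
  F[1-2] = -460.8239 N (compression)
  F[1-3] = -537.4108 N (compression)
  F[2-3] = +431.8831 N (tension)
  F[2-4] = +318.8523 N (tension)
  F[3-4] = -518.1099 N (compression)
  F[3-5] = -0.0000 N (compression)
  F[4-5] = +0.0000 N (tension)
  Rx@0 = -1007.3300 N
  Ry@0 = -374.5762 N
  Ry@4 = +408.3762 N

-537.411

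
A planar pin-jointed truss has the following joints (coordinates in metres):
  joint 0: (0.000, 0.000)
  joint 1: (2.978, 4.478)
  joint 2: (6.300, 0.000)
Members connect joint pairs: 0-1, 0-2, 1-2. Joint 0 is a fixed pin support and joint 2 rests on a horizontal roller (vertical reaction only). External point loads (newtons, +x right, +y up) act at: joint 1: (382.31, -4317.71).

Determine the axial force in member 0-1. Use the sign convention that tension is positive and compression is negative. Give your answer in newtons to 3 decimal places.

N=3 nodes, M=3 members, R=3 reactions → 2N=6, M+R=6
member 0 (0-1): L=5.3778, (cx,cy)=(0.5538,0.8327)
member 1 (0-2): L=6.3000, (cx,cy)=(1.0000,0.0000)
member 2 (1-2): L=5.5757, (cx,cy)=(0.5958,-0.8031)
solve A·x = −loads:
  F[0-1] = -2407.8805 N (compression)
  F[0-2] = +1715.6878 N (tension)
  F[1-2] = -2879.6267 N (compression)
  Rx@0 = -382.3100 N
  Ry@0 = +2004.9918 N
  Ry@2 = +2312.7182 N

-2407.880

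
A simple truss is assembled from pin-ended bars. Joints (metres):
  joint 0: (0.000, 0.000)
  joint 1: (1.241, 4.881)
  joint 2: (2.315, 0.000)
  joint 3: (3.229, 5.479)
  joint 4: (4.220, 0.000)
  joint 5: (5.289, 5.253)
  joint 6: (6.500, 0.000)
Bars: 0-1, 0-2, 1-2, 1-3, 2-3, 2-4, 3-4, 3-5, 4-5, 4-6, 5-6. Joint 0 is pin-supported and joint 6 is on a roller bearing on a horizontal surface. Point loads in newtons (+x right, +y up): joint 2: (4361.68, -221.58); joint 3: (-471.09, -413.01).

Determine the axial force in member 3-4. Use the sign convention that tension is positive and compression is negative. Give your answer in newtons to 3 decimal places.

N=7 nodes, M=11 members, R=3 reactions → 2N=14, M+R=14
member 0 (0-1): L=5.0363, (cx,cy)=(0.2464,0.9692)
member 1 (0-2): L=2.3150, (cx,cy)=(1.0000,0.0000)
member 2 (1-2): L=4.9978, (cx,cy)=(0.2149,-0.9766)
member 3 (1-3): L=2.0760, (cx,cy)=(0.9576,0.2881)
member 4 (2-3): L=5.5547, (cx,cy)=(0.1645,0.9864)
member 5 (2-4): L=1.9050, (cx,cy)=(1.0000,0.0000)
member 6 (3-4): L=5.5679, (cx,cy)=(0.1780,-0.9840)
member 7 (3-5): L=2.0724, (cx,cy)=(0.9940,-0.1091)
member 8 (4-5): L=5.3607, (cx,cy)=(0.1994,0.9799)
member 9 (4-6): L=2.2800, (cx,cy)=(1.0000,0.0000)
member 10 (5-6): L=5.3908, (cx,cy)=(0.2246,-0.9744)
solve A·x = −loads:
  F[0-1] = -771.3807 N (compression)
  F[0-2] = +4080.6670 N (tension)
  F[1-2] = +663.0495 N (tension)
  F[1-3] = -347.2838 N (compression)
  F[2-3] = -431.8651 N (compression)
  F[2-4] = -67.4650 N (compression)
  F[3-4] = +109.4901 N (tension)
  F[3-5] = +48.2653 N (tension)
  F[4-5] = -109.9502 N (compression)
  F[4-6] = -26.0517 N (compression)
  F[5-6] = +115.9694 N (tension)
  Rx@0 = -3890.5900 N
  Ry@0 = +747.5954 N
  Ry@6 = -113.0054 N

109.490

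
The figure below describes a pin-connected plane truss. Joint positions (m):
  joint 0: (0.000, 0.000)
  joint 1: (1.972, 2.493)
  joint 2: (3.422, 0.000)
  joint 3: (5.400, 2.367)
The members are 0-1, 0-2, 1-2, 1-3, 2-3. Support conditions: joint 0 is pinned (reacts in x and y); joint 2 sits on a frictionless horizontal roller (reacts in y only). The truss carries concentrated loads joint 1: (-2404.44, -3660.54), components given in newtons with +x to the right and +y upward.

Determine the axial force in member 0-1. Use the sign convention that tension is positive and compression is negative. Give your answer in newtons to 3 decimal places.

N=4 nodes, M=5 members, R=3 reactions → 2N=8, M+R=8
member 0 (0-1): L=3.1787, (cx,cy)=(0.6204,0.7843)
member 1 (0-2): L=3.4220, (cx,cy)=(1.0000,0.0000)
member 2 (1-2): L=2.8840, (cx,cy)=(0.5028,-0.8644)
member 3 (1-3): L=3.4303, (cx,cy)=(0.9993,-0.0367)
member 4 (2-3): L=3.0847, (cx,cy)=(0.6412,0.7673)
solve A·x = −loads:
  F[0-1] = -4211.1246 N (compression)
  F[0-2] = +208.0938 N (tension)
  F[1-2] = -413.8938 N (compression)
  F[1-3] = +0.0000 N (tension)
  F[2-3] = -0.0000 N (compression)
  Rx@0 = +2404.4400 N
  Ry@0 = +3302.7621 N
  Ry@2 = +357.7779 N

-4211.125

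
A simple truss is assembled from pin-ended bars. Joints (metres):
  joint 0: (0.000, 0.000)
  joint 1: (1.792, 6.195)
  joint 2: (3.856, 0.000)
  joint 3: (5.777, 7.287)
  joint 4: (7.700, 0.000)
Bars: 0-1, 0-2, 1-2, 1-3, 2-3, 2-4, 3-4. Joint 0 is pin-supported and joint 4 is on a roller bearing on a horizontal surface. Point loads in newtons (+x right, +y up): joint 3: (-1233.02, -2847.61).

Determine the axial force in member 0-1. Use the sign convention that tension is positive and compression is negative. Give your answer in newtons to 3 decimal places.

-1955.042

N=5 nodes, M=7 members, R=3 reactions → 2N=10, M+R=10
member 0 (0-1): L=6.4490, (cx,cy)=(0.2779,0.9606)
member 1 (0-2): L=3.8560, (cx,cy)=(1.0000,0.0000)
member 2 (1-2): L=6.5298, (cx,cy)=(0.3161,-0.9487)
member 3 (1-3): L=4.1319, (cx,cy)=(0.9644,0.2643)
member 4 (2-3): L=7.5360, (cx,cy)=(0.2549,0.9670)
member 5 (2-4): L=3.8440, (cx,cy)=(1.0000,0.0000)
member 6 (3-4): L=7.5365, (cx,cy)=(0.2552,-0.9669)
solve A·x = −loads:
  F[0-1] = -1955.0423 N (compression)
  F[0-2] = -689.7654 N (compression)
  F[1-2] = +1670.1474 N (tension)
  F[1-3] = -1110.6612 N (compression)
  F[2-3] = -1638.6514 N (compression)
  F[2-4] = +255.8621 N (tension)
  F[3-4] = -1002.7540 N (compression)
  Rx@0 = +1233.0200 N
  Ry@0 = +1878.0482 N
  Ry@4 = +969.5618 N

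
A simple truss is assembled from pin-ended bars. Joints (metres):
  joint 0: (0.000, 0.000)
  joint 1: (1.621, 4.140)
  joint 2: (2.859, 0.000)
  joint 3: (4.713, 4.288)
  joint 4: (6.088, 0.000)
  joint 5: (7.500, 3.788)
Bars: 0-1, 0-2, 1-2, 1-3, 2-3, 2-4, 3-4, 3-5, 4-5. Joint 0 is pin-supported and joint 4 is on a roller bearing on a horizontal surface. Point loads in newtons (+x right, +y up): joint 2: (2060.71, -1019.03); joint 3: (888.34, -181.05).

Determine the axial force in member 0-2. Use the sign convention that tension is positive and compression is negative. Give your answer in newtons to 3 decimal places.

2931.697

N=6 nodes, M=9 members, R=3 reactions → 2N=12, M+R=12
member 0 (0-1): L=4.4460, (cx,cy)=(0.3646,0.9312)
member 1 (0-2): L=2.8590, (cx,cy)=(1.0000,0.0000)
member 2 (1-2): L=4.3211, (cx,cy)=(0.2865,-0.9581)
member 3 (1-3): L=3.0955, (cx,cy)=(0.9989,0.0478)
member 4 (2-3): L=4.6716, (cx,cy)=(0.3969,0.9179)
member 5 (2-4): L=3.2290, (cx,cy)=(1.0000,0.0000)
member 6 (3-4): L=4.5031, (cx,cy)=(0.3053,-0.9522)
member 7 (3-5): L=2.8315, (cx,cy)=(0.9843,-0.1766)
member 8 (4-5): L=4.0426, (cx,cy)=(0.3493,0.9370)
solve A·x = −loads:
  F[0-1] = +47.5945 N (tension)
  F[0-2] = +2931.6973 N (tension)
  F[1-2] = -44.7500 N (compression)
  F[1-3] = +30.2080 N (tension)
  F[2-3] = +1156.9119 N (tension)
  F[2-4] = +399.0317 N (tension)
  F[3-4] = -1306.8105 N (compression)
  F[3-5] = -0.0000 N (compression)
  F[4-5] = +0.0000 N (tension)
  Rx@0 = -2949.0500 N
  Ry@0 = -44.3184 N
  Ry@4 = +1244.3984 N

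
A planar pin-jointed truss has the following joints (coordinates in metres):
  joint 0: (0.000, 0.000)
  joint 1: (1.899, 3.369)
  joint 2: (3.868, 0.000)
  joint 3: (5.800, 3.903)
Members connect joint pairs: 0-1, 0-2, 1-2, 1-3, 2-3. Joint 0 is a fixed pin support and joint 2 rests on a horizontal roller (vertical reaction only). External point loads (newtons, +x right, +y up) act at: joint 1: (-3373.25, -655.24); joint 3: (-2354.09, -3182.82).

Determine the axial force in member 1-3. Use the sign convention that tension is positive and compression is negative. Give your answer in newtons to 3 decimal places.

-842.962

N=4 nodes, M=5 members, R=3 reactions → 2N=8, M+R=8
member 0 (0-1): L=3.8673, (cx,cy)=(0.4910,0.8711)
member 1 (0-2): L=3.8680, (cx,cy)=(1.0000,0.0000)
member 2 (1-2): L=3.9022, (cx,cy)=(0.5046,-0.8634)
member 3 (1-3): L=3.9374, (cx,cy)=(0.9908,0.1356)
member 4 (2-3): L=4.3550, (cx,cy)=(0.4436,0.8962)
solve A·x = −loads:
  F[0-1] = -4657.4048 N (compression)
  F[0-2] = -3440.3937 N (compression)
  F[1-2] = +3808.0126 N (tension)
  F[1-3] = -842.9618 N (compression)
  F[2-3] = -3423.8529 N (compression)
  Rx@0 = +5727.3400 N
  Ry@0 = +4057.2523 N
  Ry@2 = -219.1923 N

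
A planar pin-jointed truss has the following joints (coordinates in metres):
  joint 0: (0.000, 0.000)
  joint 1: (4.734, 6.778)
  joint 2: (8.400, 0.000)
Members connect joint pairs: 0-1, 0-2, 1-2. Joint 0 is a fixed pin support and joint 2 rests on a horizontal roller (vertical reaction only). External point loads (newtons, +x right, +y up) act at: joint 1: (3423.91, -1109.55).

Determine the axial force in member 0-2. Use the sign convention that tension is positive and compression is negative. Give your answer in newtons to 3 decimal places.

1832.502

N=3 nodes, M=3 members, R=3 reactions → 2N=6, M+R=6
member 0 (0-1): L=8.2675, (cx,cy)=(0.5726,0.8198)
member 1 (0-2): L=8.4000, (cx,cy)=(1.0000,0.0000)
member 2 (1-2): L=7.7059, (cx,cy)=(0.4757,-0.8796)
solve A·x = −loads:
  F[0-1] = +2779.2584 N (tension)
  F[0-2] = +1832.5024 N (tension)
  F[1-2] = -3851.9022 N (compression)
  Rx@0 = -3423.9100 N
  Ry@0 = -2278.5300 N
  Ry@2 = +3388.0800 N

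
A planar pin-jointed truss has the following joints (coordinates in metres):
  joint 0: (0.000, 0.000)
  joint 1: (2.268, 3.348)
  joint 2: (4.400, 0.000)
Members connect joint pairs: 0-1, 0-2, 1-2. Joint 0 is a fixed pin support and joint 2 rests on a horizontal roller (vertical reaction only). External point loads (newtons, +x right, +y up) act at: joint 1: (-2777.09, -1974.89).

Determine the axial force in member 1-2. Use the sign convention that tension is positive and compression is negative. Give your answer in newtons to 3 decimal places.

1298.344

N=3 nodes, M=3 members, R=3 reactions → 2N=6, M+R=6
member 0 (0-1): L=4.0439, (cx,cy)=(0.5608,0.8279)
member 1 (0-2): L=4.4000, (cx,cy)=(1.0000,0.0000)
member 2 (1-2): L=3.9692, (cx,cy)=(0.5371,-0.8435)
solve A·x = −loads:
  F[0-1] = -3708.1383 N (compression)
  F[0-2] = -697.3875 N (compression)
  F[1-2] = +1298.3437 N (tension)
  Rx@0 = +2777.0900 N
  Ry@0 = +3070.0370 N
  Ry@2 = -1095.1470 N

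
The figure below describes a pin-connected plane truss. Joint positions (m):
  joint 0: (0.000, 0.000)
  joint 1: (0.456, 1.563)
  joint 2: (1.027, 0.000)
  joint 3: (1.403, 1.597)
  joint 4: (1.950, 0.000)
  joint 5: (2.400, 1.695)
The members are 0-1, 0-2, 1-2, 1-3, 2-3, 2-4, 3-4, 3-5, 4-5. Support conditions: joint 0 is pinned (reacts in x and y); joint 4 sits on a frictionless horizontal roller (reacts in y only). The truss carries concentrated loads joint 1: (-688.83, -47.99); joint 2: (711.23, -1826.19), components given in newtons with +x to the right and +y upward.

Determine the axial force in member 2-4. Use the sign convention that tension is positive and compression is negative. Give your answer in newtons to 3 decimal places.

N=6 nodes, M=9 members, R=3 reactions → 2N=12, M+R=12
member 0 (0-1): L=1.6282, (cx,cy)=(0.2801,0.9600)
member 1 (0-2): L=1.0270, (cx,cy)=(1.0000,0.0000)
member 2 (1-2): L=1.6640, (cx,cy)=(0.3431,-0.9393)
member 3 (1-3): L=0.9476, (cx,cy)=(0.9994,0.0359)
member 4 (2-3): L=1.6407, (cx,cy)=(0.2292,0.9734)
member 5 (2-4): L=0.9230, (cx,cy)=(1.0000,0.0000)
member 6 (3-4): L=1.6881, (cx,cy)=(0.3240,-0.9460)
member 7 (3-5): L=1.0018, (cx,cy)=(0.9952,0.0978)
member 8 (4-5): L=1.7537, (cx,cy)=(0.2566,0.9665)
solve A·x = −loads:
  F[0-1] = -1513.8743 N (compression)
  F[0-2] = +446.3919 N (tension)
  F[1-2] = +1486.7608 N (tension)
  F[1-3] = -245.4900 N (compression)
  F[2-3] = +441.4491 N (tension)
  F[2-4] = +144.1627 N (tension)
  F[3-4] = -444.8965 N (compression)
  F[3-5] = -0.0000 N (compression)
  F[4-5] = -0.0000 N (compression)
  Rx@0 = -22.4000 N
  Ry@0 = +1453.2881 N
  Ry@4 = +420.8919 N

144.163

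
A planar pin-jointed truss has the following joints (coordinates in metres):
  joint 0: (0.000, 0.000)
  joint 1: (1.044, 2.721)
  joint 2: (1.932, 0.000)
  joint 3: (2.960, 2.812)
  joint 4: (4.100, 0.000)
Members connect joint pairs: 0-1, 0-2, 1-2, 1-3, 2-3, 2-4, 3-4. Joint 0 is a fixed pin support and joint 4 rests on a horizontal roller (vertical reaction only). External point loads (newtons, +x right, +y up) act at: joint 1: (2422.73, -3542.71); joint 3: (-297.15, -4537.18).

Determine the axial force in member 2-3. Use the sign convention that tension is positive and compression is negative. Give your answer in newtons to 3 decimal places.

1263.615

N=5 nodes, M=7 members, R=3 reactions → 2N=10, M+R=10
member 0 (0-1): L=2.9144, (cx,cy)=(0.3582,0.9336)
member 1 (0-2): L=1.9320, (cx,cy)=(1.0000,0.0000)
member 2 (1-2): L=2.8622, (cx,cy)=(0.3102,-0.9507)
member 3 (1-3): L=1.9182, (cx,cy)=(0.9989,0.0474)
member 4 (2-3): L=2.9940, (cx,cy)=(0.3434,0.9392)
member 5 (2-4): L=2.1680, (cx,cy)=(1.0000,0.0000)
member 6 (3-4): L=3.0343, (cx,cy)=(0.3757,-0.9267)
solve A·x = −loads:
  F[0-1] = -2675.6738 N (compression)
  F[0-2] = +3084.0604 N (tension)
  F[1-2] = -1248.3972 N (compression)
  F[1-3] = -2997.2736 N (compression)
  F[2-3] = +1263.6152 N (tension)
  F[2-4] = +2262.8844 N (tension)
  F[3-4] = -6023.0334 N (compression)
  Rx@0 = -2125.5800 N
  Ry@0 = +2498.1084 N
  Ry@4 = +5581.7816 N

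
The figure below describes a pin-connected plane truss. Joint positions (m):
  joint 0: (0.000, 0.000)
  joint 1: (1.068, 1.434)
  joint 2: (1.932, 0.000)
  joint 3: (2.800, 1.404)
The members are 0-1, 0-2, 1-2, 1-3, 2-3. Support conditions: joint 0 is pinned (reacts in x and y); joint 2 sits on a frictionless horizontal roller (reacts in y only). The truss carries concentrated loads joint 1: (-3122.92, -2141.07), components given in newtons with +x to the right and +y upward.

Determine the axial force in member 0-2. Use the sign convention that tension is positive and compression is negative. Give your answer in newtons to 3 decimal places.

-683.470

N=4 nodes, M=5 members, R=3 reactions → 2N=8, M+R=8
member 0 (0-1): L=1.7880, (cx,cy)=(0.5973,0.8020)
member 1 (0-2): L=1.9320, (cx,cy)=(1.0000,0.0000)
member 2 (1-2): L=1.6742, (cx,cy)=(0.5161,-0.8565)
member 3 (1-3): L=1.7323, (cx,cy)=(0.9999,-0.0173)
member 4 (2-3): L=1.6506, (cx,cy)=(0.5259,0.8506)
solve A·x = −loads:
  F[0-1] = -4084.0455 N (compression)
  F[0-2] = -683.4703 N (compression)
  F[1-2] = +1324.3598 N (tension)
  F[1-3] = -0.0000 N (compression)
  F[2-3] = +0.0000 N (tension)
  Rx@0 = +3122.9200 N
  Ry@0 = +3275.4409 N
  Ry@2 = -1134.3709 N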